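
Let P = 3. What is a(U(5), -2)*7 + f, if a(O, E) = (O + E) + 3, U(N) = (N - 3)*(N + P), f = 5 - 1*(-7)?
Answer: 131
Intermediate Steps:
f = 12 (f = 5 + 7 = 12)
U(N) = (-3 + N)*(3 + N) (U(N) = (N - 3)*(N + 3) = (-3 + N)*(3 + N))
a(O, E) = 3 + E + O (a(O, E) = (E + O) + 3 = 3 + E + O)
a(U(5), -2)*7 + f = (3 - 2 + (-9 + 5²))*7 + 12 = (3 - 2 + (-9 + 25))*7 + 12 = (3 - 2 + 16)*7 + 12 = 17*7 + 12 = 119 + 12 = 131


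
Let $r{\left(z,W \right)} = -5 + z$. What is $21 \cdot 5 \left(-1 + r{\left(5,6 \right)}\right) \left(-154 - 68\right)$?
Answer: $23310$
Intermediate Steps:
$21 \cdot 5 \left(-1 + r{\left(5,6 \right)}\right) \left(-154 - 68\right) = 21 \cdot 5 \left(-1 + \left(-5 + 5\right)\right) \left(-154 - 68\right) = 21 \cdot 5 \left(-1 + 0\right) \left(-222\right) = 21 \cdot 5 \left(-1\right) \left(-222\right) = 21 \left(-5\right) \left(-222\right) = \left(-105\right) \left(-222\right) = 23310$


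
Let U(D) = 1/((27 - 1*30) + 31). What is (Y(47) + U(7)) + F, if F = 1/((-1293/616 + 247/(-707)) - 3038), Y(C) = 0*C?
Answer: 187422489/5296607036 ≈ 0.035385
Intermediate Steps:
U(D) = 1/28 (U(D) = 1/((27 - 30) + 31) = 1/(-3 + 31) = 1/28)
Y(C) = 0
F = -62216/189164537 (F = 1/((-1293*1/616 + 247*(-1/707)) - 3038) = 1/((-1293/616 - 247/707) - 3038) = 1/(-152329/62216 - 3038) = 1/(-189164537/62216) = -62216/189164537 ≈ -0.00032890)
(Y(47) + U(7)) + F = (0 + 1/28) - 62216/189164537 = 1/28 - 62216/189164537 = 187422489/5296607036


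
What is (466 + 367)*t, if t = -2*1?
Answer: -1666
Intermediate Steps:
t = -2
(466 + 367)*t = (466 + 367)*(-2) = 833*(-2) = -1666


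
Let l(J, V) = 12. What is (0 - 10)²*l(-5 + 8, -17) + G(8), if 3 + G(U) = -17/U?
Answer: 9559/8 ≈ 1194.9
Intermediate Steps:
G(U) = -3 - 17/U
(0 - 10)²*l(-5 + 8, -17) + G(8) = (0 - 10)²*12 + (-3 - 17/8) = (-10)²*12 + (-3 - 17*⅛) = 100*12 + (-3 - 17/8) = 1200 - 41/8 = 9559/8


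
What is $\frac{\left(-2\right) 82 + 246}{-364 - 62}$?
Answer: $- \frac{41}{213} \approx -0.19249$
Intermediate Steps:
$\frac{\left(-2\right) 82 + 246}{-364 - 62} = \frac{-164 + 246}{-426} = 82 \left(- \frac{1}{426}\right) = - \frac{41}{213}$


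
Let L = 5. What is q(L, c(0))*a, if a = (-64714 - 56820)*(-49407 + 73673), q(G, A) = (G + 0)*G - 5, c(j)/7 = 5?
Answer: -58982880880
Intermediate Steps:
c(j) = 35 (c(j) = 7*5 = 35)
q(G, A) = -5 + G² (q(G, A) = G*G - 5 = G² - 5 = -5 + G²)
a = -2949144044 (a = -121534*24266 = -2949144044)
q(L, c(0))*a = (-5 + 5²)*(-2949144044) = (-5 + 25)*(-2949144044) = 20*(-2949144044) = -58982880880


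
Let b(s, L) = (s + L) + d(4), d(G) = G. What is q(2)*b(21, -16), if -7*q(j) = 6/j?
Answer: -27/7 ≈ -3.8571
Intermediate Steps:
q(j) = -6/(7*j)
b(s, L) = 4 + L + s (b(s, L) = (s + L) + 4 = (L + s) + 4 = 4 + L + s)
q(2)*b(21, -16) = (-6/7/2)*(4 - 16 + 21) = -6/7*½*9 = -3/7*9 = -27/7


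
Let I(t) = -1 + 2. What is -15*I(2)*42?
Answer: -630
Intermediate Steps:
I(t) = 1
-15*I(2)*42 = -15*1*42 = -15*42 = -630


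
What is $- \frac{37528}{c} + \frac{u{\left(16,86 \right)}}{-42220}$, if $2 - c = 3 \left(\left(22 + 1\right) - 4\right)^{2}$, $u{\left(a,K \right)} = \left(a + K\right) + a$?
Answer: $\frac{792152301}{22819910} \approx 34.713$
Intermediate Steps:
$u{\left(a,K \right)} = K + 2 a$ ($u{\left(a,K \right)} = \left(K + a\right) + a = K + 2 a$)
$c = -1081$ ($c = 2 - 3 \left(\left(22 + 1\right) - 4\right)^{2} = 2 - 3 \left(23 - 4\right)^{2} = 2 - 3 \cdot 19^{2} = 2 - 3 \cdot 361 = 2 - 1083 = -1081$)
$- \frac{37528}{c} + \frac{u{\left(16,86 \right)}}{-42220} = - \frac{37528}{-1081} + \frac{86 + 2 \cdot 16}{-42220} = \left(-37528\right) \left(- \frac{1}{1081}\right) + \left(86 + 32\right) \left(- \frac{1}{42220}\right) = \frac{37528}{1081} + 118 \left(- \frac{1}{42220}\right) = \frac{37528}{1081} - \frac{59}{21110} = \frac{792152301}{22819910}$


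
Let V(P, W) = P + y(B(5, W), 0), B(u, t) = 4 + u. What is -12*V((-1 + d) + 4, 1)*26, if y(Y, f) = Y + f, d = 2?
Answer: -4368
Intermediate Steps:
V(P, W) = 9 + P (V(P, W) = P + ((4 + 5) + 0) = P + (9 + 0) = P + 9 = 9 + P)
-12*V((-1 + d) + 4, 1)*26 = -12*(9 + ((-1 + 2) + 4))*26 = -12*(9 + (1 + 4))*26 = -12*(9 + 5)*26 = -12*14*26 = -168*26 = -4368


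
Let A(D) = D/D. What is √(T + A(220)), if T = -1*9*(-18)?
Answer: √163 ≈ 12.767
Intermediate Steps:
A(D) = 1
T = 162 (T = -9*(-18) = 162)
√(T + A(220)) = √(162 + 1) = √163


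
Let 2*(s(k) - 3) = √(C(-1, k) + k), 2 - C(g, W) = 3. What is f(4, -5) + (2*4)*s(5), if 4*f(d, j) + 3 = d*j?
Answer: 105/4 ≈ 26.250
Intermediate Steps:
f(d, j) = -¾ + d*j/4 (f(d, j) = -¾ + (d*j)/4 = -¾ + d*j/4)
C(g, W) = -1 (C(g, W) = 2 - 1*3 = 2 - 3 = -1)
s(k) = 3 + √(-1 + k)/2
f(4, -5) + (2*4)*s(5) = (-¾ + (¼)*4*(-5)) + (2*4)*(3 + √(-1 + 5)/2) = (-¾ - 5) + 8*(3 + √4/2) = -23/4 + 8*(3 + (½)*2) = -23/4 + 8*(3 + 1) = -23/4 + 8*4 = -23/4 + 32 = 105/4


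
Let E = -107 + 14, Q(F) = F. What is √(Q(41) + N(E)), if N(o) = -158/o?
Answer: 19*√1023/93 ≈ 6.5344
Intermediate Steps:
E = -93
√(Q(41) + N(E)) = √(41 - 158/(-93)) = √(41 - 158*(-1/93)) = √(41 + 158/93) = √(3971/93) = 19*√1023/93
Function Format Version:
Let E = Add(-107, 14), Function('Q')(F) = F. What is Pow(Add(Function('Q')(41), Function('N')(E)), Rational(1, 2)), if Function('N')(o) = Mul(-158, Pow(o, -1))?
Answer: Mul(Rational(19, 93), Pow(1023, Rational(1, 2))) ≈ 6.5344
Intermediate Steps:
E = -93
Pow(Add(Function('Q')(41), Function('N')(E)), Rational(1, 2)) = Pow(Add(41, Mul(-158, Pow(-93, -1))), Rational(1, 2)) = Pow(Add(41, Mul(-158, Rational(-1, 93))), Rational(1, 2)) = Pow(Add(41, Rational(158, 93)), Rational(1, 2)) = Pow(Rational(3971, 93), Rational(1, 2)) = Mul(Rational(19, 93), Pow(1023, Rational(1, 2)))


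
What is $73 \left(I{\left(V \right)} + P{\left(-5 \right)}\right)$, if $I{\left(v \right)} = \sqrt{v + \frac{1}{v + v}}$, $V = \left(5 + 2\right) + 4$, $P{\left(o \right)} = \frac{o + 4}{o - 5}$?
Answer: $\frac{73}{10} + \frac{657 \sqrt{66}}{22} \approx 249.91$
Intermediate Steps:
$P{\left(o \right)} = \frac{4 + o}{-5 + o}$
$V = 11$ ($V = 7 + 4 = 11$)
$I{\left(v \right)} = \sqrt{v + \frac{1}{2 v}}$
$73 \left(I{\left(V \right)} + P{\left(-5 \right)}\right) = 73 \left(\frac{\sqrt{\frac{2}{11} + 4 \cdot 11}}{2} + \frac{4 - 5}{-5 - 5}\right) = 73 \left(\frac{\sqrt{2 \cdot \frac{1}{11} + 44}}{2} + \frac{1}{-10} \left(-1\right)\right) = 73 \left(\frac{\sqrt{\frac{2}{11} + 44}}{2} - - \frac{1}{10}\right) = 73 \left(\frac{\sqrt{\frac{486}{11}}}{2} + \frac{1}{10}\right) = 73 \left(\frac{\frac{9}{11} \sqrt{66}}{2} + \frac{1}{10}\right) = 73 \left(\frac{9 \sqrt{66}}{22} + \frac{1}{10}\right) = 73 \left(\frac{1}{10} + \frac{9 \sqrt{66}}{22}\right) = \frac{73}{10} + \frac{657 \sqrt{66}}{22}$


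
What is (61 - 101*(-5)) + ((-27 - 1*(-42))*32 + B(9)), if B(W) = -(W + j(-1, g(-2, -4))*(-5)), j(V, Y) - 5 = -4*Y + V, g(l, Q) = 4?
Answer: 977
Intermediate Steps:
j(V, Y) = 5 + V - 4*Y (j(V, Y) = 5 + (-4*Y + V) = 5 + (V - 4*Y) = 5 + V - 4*Y)
B(W) = -60 - W (B(W) = -(W + (5 - 1 - 4*4)*(-5)) = -(W + (5 - 1 - 16)*(-5)) = -(W - 12*(-5)) = -(W + 60) = -(60 + W) = -60 - W)
(61 - 101*(-5)) + ((-27 - 1*(-42))*32 + B(9)) = (61 - 101*(-5)) + ((-27 - 1*(-42))*32 + (-60 - 1*9)) = (61 + 505) + ((-27 + 42)*32 + (-60 - 9)) = 566 + (15*32 - 69) = 566 + (480 - 69) = 566 + 411 = 977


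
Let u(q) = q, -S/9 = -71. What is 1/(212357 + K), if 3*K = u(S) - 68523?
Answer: 1/189729 ≈ 5.2707e-6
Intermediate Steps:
S = 639 (S = -9*(-71) = 639)
K = -22628 (K = (639 - 68523)/3 = (⅓)*(-67884) = -22628)
1/(212357 + K) = 1/(212357 - 22628) = 1/189729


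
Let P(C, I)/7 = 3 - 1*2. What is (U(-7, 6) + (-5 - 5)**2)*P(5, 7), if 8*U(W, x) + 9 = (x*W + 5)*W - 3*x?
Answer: 903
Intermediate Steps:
P(C, I) = 7 (P(C, I) = 7*(3 - 1*2) = 7*(3 - 2) = 7*1 = 7)
U(W, x) = -9/8 - 3*x/8 + W*(5 + W*x)/8 (U(W, x) = -9/8 + ((x*W + 5)*W - 3*x)/8 = -9/8 + ((W*x + 5)*W - 3*x)/8 = -9/8 + ((5 + W*x)*W - 3*x)/8 = -9/8 + (W*(5 + W*x) - 3*x)/8 = -9/8 + (-3*x + W*(5 + W*x))/8 = -9/8 + (-3*x/8 + W*(5 + W*x)/8) = -9/8 - 3*x/8 + W*(5 + W*x)/8)
(U(-7, 6) + (-5 - 5)**2)*P(5, 7) = ((-9/8 - 3/8*6 + (5/8)*(-7) + (1/8)*6*(-7)**2) + (-5 - 5)**2)*7 = ((-9/8 - 9/4 - 35/8 + (1/8)*6*49) + (-10)**2)*7 = ((-9/8 - 9/4 - 35/8 + 147/4) + 100)*7 = (29 + 100)*7 = 129*7 = 903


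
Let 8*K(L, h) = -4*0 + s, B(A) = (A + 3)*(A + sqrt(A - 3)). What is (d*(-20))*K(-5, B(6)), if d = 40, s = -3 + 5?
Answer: -200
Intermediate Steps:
s = 2
B(A) = (3 + A)*(A + sqrt(-3 + A))
K(L, h) = 1/4 (K(L, h) = (-4*0 + 2)/8 = (0 + 2)/8 = (1/8)*2 = 1/4)
(d*(-20))*K(-5, B(6)) = (40*(-20))*(1/4) = -800*1/4 = -200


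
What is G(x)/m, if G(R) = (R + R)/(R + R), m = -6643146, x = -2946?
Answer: -1/6643146 ≈ -1.5053e-7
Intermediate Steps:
G(R) = 1 (G(R) = (2*R)/((2*R)) = (2*R)*(1/(2*R)) = 1)
G(x)/m = 1/(-6643146) = 1*(-1/6643146) = -1/6643146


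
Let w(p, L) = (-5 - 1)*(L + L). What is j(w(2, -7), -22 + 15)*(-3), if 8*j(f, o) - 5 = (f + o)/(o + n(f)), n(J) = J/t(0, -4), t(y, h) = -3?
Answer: -21/20 ≈ -1.0500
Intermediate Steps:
n(J) = -J/3 (n(J) = J/(-3) = J*(-⅓) = -J/3)
w(p, L) = -12*L
j(f, o) = 5/8 + (f + o)/(8*(o - f/3)) (j(f, o) = 5/8 + ((f + o)/(o - f/3))/8 = 5/8 + (f + o)/(8*(o - f/3)))
j(w(2, -7), -22 + 15)*(-3) = ((-(-12)*(-7) + 9*(-22 + 15))/(4*(-(-12)*(-7) + 3*(-22 + 15))))*(-3) = ((-1*84 + 9*(-7))/(4*(-1*84 + 3*(-7))))*(-3) = ((-84 - 63)/(4*(-84 - 21)))*(-3) = ((¼)*(-147)/(-105))*(-3) = ((¼)*(-1/105)*(-147))*(-3) = (7/20)*(-3) = -21/20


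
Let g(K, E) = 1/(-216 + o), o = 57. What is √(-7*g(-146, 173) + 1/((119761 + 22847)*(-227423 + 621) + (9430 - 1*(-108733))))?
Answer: 2*√291080785164411847015581/5142642171027 ≈ 0.20982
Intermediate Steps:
g(K, E) = -1/159 (g(K, E) = 1/(-216 + 57) = 1/(-159) = -1/159)
√(-7*g(-146, 173) + 1/((119761 + 22847)*(-227423 + 621) + (9430 - 1*(-108733)))) = √(-7*(-1/159) + 1/((119761 + 22847)*(-227423 + 621) + (9430 - 1*(-108733)))) = √(7/159 + 1/(142608*(-226802) + (9430 + 108733))) = √(7/159 + 1/(-32343779616 + 118163)) = √(7/159 + 1/(-32343661453)) = √(7/159 - 1/32343661453) = √(226405630012/5142642171027) = 2*√291080785164411847015581/5142642171027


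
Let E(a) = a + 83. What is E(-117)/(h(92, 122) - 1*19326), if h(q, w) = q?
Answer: 17/9617 ≈ 0.0017677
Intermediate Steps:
E(a) = 83 + a
E(-117)/(h(92, 122) - 1*19326) = (83 - 117)/(92 - 1*19326) = -34/(92 - 19326) = -34/(-19234) = -34*(-1/19234) = 17/9617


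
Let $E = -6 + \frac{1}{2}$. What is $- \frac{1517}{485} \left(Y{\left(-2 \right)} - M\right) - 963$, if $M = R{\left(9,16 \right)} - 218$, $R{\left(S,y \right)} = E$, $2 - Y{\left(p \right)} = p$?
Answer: $- \frac{324869}{194} \approx -1674.6$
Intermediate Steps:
$Y{\left(p \right)} = 2 - p$
$E = - \frac{11}{2}$ ($E = -6 + \frac{1}{2} = - \frac{11}{2} \approx -5.5$)
$R{\left(S,y \right)} = - \frac{11}{2}$
$M = - \frac{447}{2}$ ($M = - \frac{11}{2} - 218 = - \frac{447}{2} \approx -223.5$)
$- \frac{1517}{485} \left(Y{\left(-2 \right)} - M\right) - 963 = - \frac{1517}{485} \left(\left(2 - -2\right) - - \frac{447}{2}\right) - 963 = \left(-1517\right) \frac{1}{485} \left(\left(2 + 2\right) + \frac{447}{2}\right) - 963 = - \frac{1517 \left(4 + \frac{447}{2}\right)}{485} - 963 = \left(- \frac{1517}{485}\right) \frac{455}{2} - 963 = - \frac{138047}{194} - 963 = - \frac{324869}{194}$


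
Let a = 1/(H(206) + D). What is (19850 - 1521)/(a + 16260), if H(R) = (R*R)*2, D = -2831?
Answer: 1503729489/1333986661 ≈ 1.1272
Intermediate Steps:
H(R) = 2*R² (H(R) = R²*2 = 2*R²)
a = 1/82041 (a = 1/(2*206² - 2831) = 1/(2*42436 - 2831) = 1/(84872 - 2831) = 1/82041 ≈ 1.2189e-5)
(19850 - 1521)/(a + 16260) = (19850 - 1521)/(1/82041 + 16260) = 18329/(1333986661/82041) = 18329*(82041/1333986661) = 1503729489/1333986661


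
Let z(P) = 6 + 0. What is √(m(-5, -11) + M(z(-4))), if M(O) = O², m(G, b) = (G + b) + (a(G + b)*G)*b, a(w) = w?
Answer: 2*I*√215 ≈ 29.326*I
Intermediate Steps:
z(P) = 6
m(G, b) = G + b + G*b*(G + b) (m(G, b) = (G + b) + ((G + b)*G)*b = (G + b) + (G*(G + b))*b = (G + b) + G*b*(G + b) = G + b + G*b*(G + b))
√(m(-5, -11) + M(z(-4))) = √((-5 - 11 - 5*(-11)*(-5 - 11)) + 6²) = √((-5 - 11 - 5*(-11)*(-16)) + 36) = √((-5 - 11 - 880) + 36) = √(-896 + 36) = √(-860) = 2*I*√215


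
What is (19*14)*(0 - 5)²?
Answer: 6650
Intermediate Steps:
(19*14)*(0 - 5)² = 266*(-5)² = 266*25 = 6650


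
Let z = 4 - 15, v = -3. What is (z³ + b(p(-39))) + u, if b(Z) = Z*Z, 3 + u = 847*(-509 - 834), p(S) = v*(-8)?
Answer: -1138279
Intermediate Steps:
p(S) = 24 (p(S) = -3*(-8) = 24)
z = -11
u = -1137524 (u = -3 + 847*(-509 - 834) = -3 + 847*(-1343) = -3 - 1137521 = -1137524)
b(Z) = Z²
(z³ + b(p(-39))) + u = ((-11)³ + 24²) - 1137524 = (-1331 + 576) - 1137524 = -755 - 1137524 = -1138279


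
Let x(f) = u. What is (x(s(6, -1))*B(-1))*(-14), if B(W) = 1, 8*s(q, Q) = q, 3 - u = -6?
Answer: -126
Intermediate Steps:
u = 9 (u = 3 - 1*(-6) = 3 + 6 = 9)
s(q, Q) = q/8
x(f) = 9
(x(s(6, -1))*B(-1))*(-14) = (9*1)*(-14) = 9*(-14) = -126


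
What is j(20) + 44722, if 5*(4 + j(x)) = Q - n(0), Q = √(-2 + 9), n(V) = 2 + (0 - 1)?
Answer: 223589/5 + √7/5 ≈ 44718.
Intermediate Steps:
n(V) = 1 (n(V) = 2 - 1 = 1)
Q = √7 ≈ 2.6458
j(x) = -21/5 + √7/5 (j(x) = -4 + (√7 - 1*1)/5 = -4 + (√7 - 1)/5 = -4 + (-1 + √7)/5 = -4 + (-⅕ + √7/5) = -21/5 + √7/5)
j(20) + 44722 = (-21/5 + √7/5) + 44722 = 223589/5 + √7/5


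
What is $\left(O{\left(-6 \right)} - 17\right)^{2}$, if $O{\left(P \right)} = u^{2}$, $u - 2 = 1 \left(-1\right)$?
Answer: $256$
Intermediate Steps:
$u = 1$ ($u = 2 + 1 \left(-1\right) = 2 - 1 = 1$)
$O{\left(P \right)} = 1$ ($O{\left(P \right)} = 1^{2} = 1$)
$\left(O{\left(-6 \right)} - 17\right)^{2} = \left(1 - 17\right)^{2} = \left(-16\right)^{2} = 256$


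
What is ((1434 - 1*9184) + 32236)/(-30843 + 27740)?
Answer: -24486/3103 ≈ -7.8911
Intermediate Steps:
((1434 - 1*9184) + 32236)/(-30843 + 27740) = ((1434 - 9184) + 32236)/(-3103) = (-7750 + 32236)*(-1/3103) = 24486*(-1/3103) = -24486/3103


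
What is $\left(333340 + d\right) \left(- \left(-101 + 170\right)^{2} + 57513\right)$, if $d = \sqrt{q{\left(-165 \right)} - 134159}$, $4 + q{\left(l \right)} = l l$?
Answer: $17584351680 + 158256 i \sqrt{11882} \approx 1.7584 \cdot 10^{10} + 1.7251 \cdot 10^{7} i$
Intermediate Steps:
$q{\left(l \right)} = -4 + l^{2}$ ($q{\left(l \right)} = -4 + l l = -4 + l^{2}$)
$d = 3 i \sqrt{11882}$ ($d = \sqrt{\left(-4 + \left(-165\right)^{2}\right) - 134159} = \sqrt{\left(-4 + 27225\right) - 134159} = \sqrt{27221 - 134159} = \sqrt{-106938} = 3 i \sqrt{11882} \approx 327.01 i$)
$\left(333340 + d\right) \left(- \left(-101 + 170\right)^{2} + 57513\right) = \left(333340 + 3 i \sqrt{11882}\right) \left(- \left(-101 + 170\right)^{2} + 57513\right) = \left(333340 + 3 i \sqrt{11882}\right) \left(- 69^{2} + 57513\right) = \left(333340 + 3 i \sqrt{11882}\right) \left(\left(-1\right) 4761 + 57513\right) = \left(333340 + 3 i \sqrt{11882}\right) \left(-4761 + 57513\right) = \left(333340 + 3 i \sqrt{11882}\right) 52752 = 17584351680 + 158256 i \sqrt{11882}$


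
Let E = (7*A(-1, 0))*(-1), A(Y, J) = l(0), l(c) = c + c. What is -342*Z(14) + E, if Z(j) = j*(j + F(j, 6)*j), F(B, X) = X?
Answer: -469224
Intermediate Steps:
l(c) = 2*c
A(Y, J) = 0 (A(Y, J) = 2*0 = 0)
E = 0 (E = (7*0)*(-1) = 0*(-1) = 0)
Z(j) = 7*j**2 (Z(j) = j*(j + 6*j) = j*(7*j) = 7*j**2)
-342*Z(14) + E = -2394*14**2 + 0 = -2394*196 + 0 = -342*1372 + 0 = -469224 + 0 = -469224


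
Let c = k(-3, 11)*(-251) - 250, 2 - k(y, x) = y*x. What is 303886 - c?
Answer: 312921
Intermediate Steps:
k(y, x) = 2 - x*y (k(y, x) = 2 - y*x = 2 - x*y)
c = -9035 (c = (2 - 1*11*(-3))*(-251) - 250 = (2 + 33)*(-251) - 250 = 35*(-251) - 250 = -8785 - 250 = -9035)
303886 - c = 303886 - 1*(-9035) = 303886 + 9035 = 312921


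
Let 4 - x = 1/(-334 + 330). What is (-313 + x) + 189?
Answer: -479/4 ≈ -119.75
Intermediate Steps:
x = 17/4 (x = 4 - 1/(-334 + 330) = 4 - 1/(-4) = 4 - 1*(-¼) = 4 + ¼ = 17/4 ≈ 4.2500)
(-313 + x) + 189 = (-313 + 17/4) + 189 = -1235/4 + 189 = -479/4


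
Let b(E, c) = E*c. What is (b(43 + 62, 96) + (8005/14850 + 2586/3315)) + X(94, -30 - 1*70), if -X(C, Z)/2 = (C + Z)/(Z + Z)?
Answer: 16542590167/1640925 ≈ 10081.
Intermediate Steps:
X(C, Z) = -(C + Z)/Z (X(C, Z) = -2*(C + Z)/(Z + Z) = -2*(C + Z)/(2*Z) = -2*(C + Z)*1/(2*Z) = -(C + Z)/Z)
(b(43 + 62, 96) + (8005/14850 + 2586/3315)) + X(94, -30 - 1*70) = ((43 + 62)*96 + (8005/14850 + 2586/3315)) + (-1*94 - (-30 - 1*70))/(-30 - 1*70) = (105*96 + (8005*(1/14850) + 2586*(1/3315))) + (-94 - (-30 - 70))/(-30 - 70) = (10080 + (1601/2970 + 862/1105)) + (-94 - 1*(-100))/(-100) = (10080 + 865849/656370) - (-94 + 100)/100 = 6617075449/656370 - 1/100*6 = 6617075449/656370 - 3/50 = 16542590167/1640925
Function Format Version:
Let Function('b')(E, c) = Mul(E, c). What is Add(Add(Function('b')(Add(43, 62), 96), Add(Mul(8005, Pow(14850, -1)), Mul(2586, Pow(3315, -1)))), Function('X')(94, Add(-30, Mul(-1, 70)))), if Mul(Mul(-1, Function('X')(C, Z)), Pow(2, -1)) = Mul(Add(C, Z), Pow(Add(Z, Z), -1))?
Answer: Rational(16542590167, 1640925) ≈ 10081.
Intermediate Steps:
Function('X')(C, Z) = Mul(-1, Pow(Z, -1), Add(C, Z)) (Function('X')(C, Z) = Mul(-2, Mul(Add(C, Z), Pow(Add(Z, Z), -1))) = Mul(-2, Mul(Add(C, Z), Pow(Mul(2, Z), -1))) = Mul(-2, Mul(Add(C, Z), Mul(Rational(1, 2), Pow(Z, -1)))) = Mul(-2, Mul(Rational(1, 2), Pow(Z, -1), Add(C, Z))) = Mul(-1, Pow(Z, -1), Add(C, Z)))
Add(Add(Function('b')(Add(43, 62), 96), Add(Mul(8005, Pow(14850, -1)), Mul(2586, Pow(3315, -1)))), Function('X')(94, Add(-30, Mul(-1, 70)))) = Add(Add(Mul(Add(43, 62), 96), Add(Mul(8005, Pow(14850, -1)), Mul(2586, Pow(3315, -1)))), Mul(Pow(Add(-30, Mul(-1, 70)), -1), Add(Mul(-1, 94), Mul(-1, Add(-30, Mul(-1, 70)))))) = Add(Add(Mul(105, 96), Add(Mul(8005, Rational(1, 14850)), Mul(2586, Rational(1, 3315)))), Mul(Pow(Add(-30, -70), -1), Add(-94, Mul(-1, Add(-30, -70))))) = Add(Add(10080, Add(Rational(1601, 2970), Rational(862, 1105))), Mul(Pow(-100, -1), Add(-94, Mul(-1, -100)))) = Add(Add(10080, Rational(865849, 656370)), Mul(Rational(-1, 100), Add(-94, 100))) = Add(Rational(6617075449, 656370), Mul(Rational(-1, 100), 6)) = Add(Rational(6617075449, 656370), Rational(-3, 50)) = Rational(16542590167, 1640925)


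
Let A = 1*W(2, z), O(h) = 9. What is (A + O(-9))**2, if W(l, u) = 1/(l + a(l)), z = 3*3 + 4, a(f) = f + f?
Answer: 3025/36 ≈ 84.028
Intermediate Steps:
a(f) = 2*f
z = 13 (z = 9 + 4 = 13)
W(l, u) = 1/(3*l) (W(l, u) = 1/(l + 2*l) = 1/(3*l))
A = 1/6 (A = 1*((1/3)/2) = 1*((1/3)*(1/2)) = 1*(1/6) = 1/6 ≈ 0.16667)
(A + O(-9))**2 = (1/6 + 9)**2 = (55/6)**2 = 3025/36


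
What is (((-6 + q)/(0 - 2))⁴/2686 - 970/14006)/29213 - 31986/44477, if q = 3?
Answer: -3559758292251247/4949880004980832 ≈ -0.71916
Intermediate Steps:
(((-6 + q)/(0 - 2))⁴/2686 - 970/14006)/29213 - 31986/44477 = (((-6 + 3)/(0 - 2))⁴/2686 - 970/14006)/29213 - 31986/44477 = ((-3/(-2))⁴*(1/2686) - 970*1/14006)*(1/29213) - 31986*1/44477 = ((-3*(-½))⁴*(1/2686) - 485/7003)*(1/29213) - 31986/44477 = ((3/2)⁴*(1/2686) - 485/7003)*(1/29213) - 31986/44477 = ((81/16)*(1/2686) - 485/7003)*(1/29213) - 31986/44477 = (81/42976 - 485/7003)*(1/29213) - 31986/44477 = -20276117/300960928*1/29213 - 31986/44477 = -20276117/8791971589664 - 31986/44477 = -3559758292251247/4949880004980832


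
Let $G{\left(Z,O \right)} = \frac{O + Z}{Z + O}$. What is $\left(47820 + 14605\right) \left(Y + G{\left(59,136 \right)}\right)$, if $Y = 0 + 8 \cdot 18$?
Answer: $9051625$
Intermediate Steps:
$Y = 144$ ($Y = 0 + 144 = 144$)
$G{\left(Z,O \right)} = 1$ ($G{\left(Z,O \right)} = \frac{O + Z}{O + Z} = 1$)
$\left(47820 + 14605\right) \left(Y + G{\left(59,136 \right)}\right) = \left(47820 + 14605\right) \left(144 + 1\right) = 62425 \cdot 145 = 9051625$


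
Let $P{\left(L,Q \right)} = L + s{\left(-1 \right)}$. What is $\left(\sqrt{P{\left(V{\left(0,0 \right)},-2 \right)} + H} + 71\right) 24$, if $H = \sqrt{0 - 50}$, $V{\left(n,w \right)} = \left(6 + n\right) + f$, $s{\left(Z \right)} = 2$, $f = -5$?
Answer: $1704 + 24 \sqrt{3 + 5 i \sqrt{2}} \approx 1759.5 + 36.717 i$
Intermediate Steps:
$V{\left(n,w \right)} = 1 + n$ ($V{\left(n,w \right)} = \left(6 + n\right) - 5 = 1 + n$)
$H = 5 i \sqrt{2}$ ($H = \sqrt{-50} = 5 i \sqrt{2} \approx 7.0711 i$)
$P{\left(L,Q \right)} = 2 + L$ ($P{\left(L,Q \right)} = L + 2 = 2 + L$)
$\left(\sqrt{P{\left(V{\left(0,0 \right)},-2 \right)} + H} + 71\right) 24 = \left(\sqrt{\left(2 + \left(1 + 0\right)\right) + 5 i \sqrt{2}} + 71\right) 24 = \left(\sqrt{\left(2 + 1\right) + 5 i \sqrt{2}} + 71\right) 24 = \left(\sqrt{3 + 5 i \sqrt{2}} + 71\right) 24 = \left(71 + \sqrt{3 + 5 i \sqrt{2}}\right) 24 = 1704 + 24 \sqrt{3 + 5 i \sqrt{2}}$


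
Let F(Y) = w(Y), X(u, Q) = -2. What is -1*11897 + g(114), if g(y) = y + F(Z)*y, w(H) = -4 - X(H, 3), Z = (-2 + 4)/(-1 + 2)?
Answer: -12011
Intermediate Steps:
Z = 2 (Z = 2/1 = 2*1 = 2)
w(H) = -2 (w(H) = -4 - 1*(-2) = -4 + 2 = -2)
F(Y) = -2
g(y) = -y (g(y) = y - 2*y = -y)
-1*11897 + g(114) = -1*11897 - 1*114 = -11897 - 114 = -12011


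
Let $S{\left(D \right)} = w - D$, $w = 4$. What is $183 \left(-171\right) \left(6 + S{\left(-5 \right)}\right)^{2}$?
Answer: $-7040925$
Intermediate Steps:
$S{\left(D \right)} = 4 - D$
$183 \left(-171\right) \left(6 + S{\left(-5 \right)}\right)^{2} = 183 \left(-171\right) \left(6 + \left(4 - -5\right)\right)^{2} = - 31293 \left(6 + \left(4 + 5\right)\right)^{2} = - 31293 \left(6 + 9\right)^{2} = - 31293 \cdot 15^{2} = \left(-31293\right) 225 = -7040925$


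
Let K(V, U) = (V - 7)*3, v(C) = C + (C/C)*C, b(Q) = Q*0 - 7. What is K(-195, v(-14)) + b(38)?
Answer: -613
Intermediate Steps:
b(Q) = -7 (b(Q) = 0 - 7 = -7)
v(C) = 2*C (v(C) = C + 1*C = C + C = 2*C)
K(V, U) = -21 + 3*V (K(V, U) = (-7 + V)*3 = -21 + 3*V)
K(-195, v(-14)) + b(38) = (-21 + 3*(-195)) - 7 = (-21 - 585) - 7 = -606 - 7 = -613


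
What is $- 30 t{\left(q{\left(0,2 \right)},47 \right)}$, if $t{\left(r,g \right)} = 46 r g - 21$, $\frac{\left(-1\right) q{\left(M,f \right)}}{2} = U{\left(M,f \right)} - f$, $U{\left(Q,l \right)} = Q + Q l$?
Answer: $-258810$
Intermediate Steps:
$q{\left(M,f \right)} = 2 f - 2 M \left(1 + f\right)$ ($q{\left(M,f \right)} = - 2 \left(M \left(1 + f\right) - f\right) = - 2 \left(- f + M \left(1 + f\right)\right) = 2 f - 2 M \left(1 + f\right)$)
$t{\left(r,g \right)} = -21 + 46 g r$ ($t{\left(r,g \right)} = 46 g r - 21 = -21 + 46 g r$)
$- 30 t{\left(q{\left(0,2 \right)},47 \right)} = - 30 \left(-21 + 46 \cdot 47 \left(2 \cdot 2 - 0 \left(1 + 2\right)\right)\right) = - 30 \left(-21 + 46 \cdot 47 \left(4 - 0 \cdot 3\right)\right) = - 30 \left(-21 + 46 \cdot 47 \left(4 + 0\right)\right) = - 30 \left(-21 + 46 \cdot 47 \cdot 4\right) = - 30 \left(-21 + 8648\right) = \left(-30\right) 8627 = -258810$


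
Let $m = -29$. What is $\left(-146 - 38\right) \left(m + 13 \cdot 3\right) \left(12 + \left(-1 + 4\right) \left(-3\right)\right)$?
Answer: $-5520$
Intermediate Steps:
$\left(-146 - 38\right) \left(m + 13 \cdot 3\right) \left(12 + \left(-1 + 4\right) \left(-3\right)\right) = \left(-146 - 38\right) \left(-29 + 13 \cdot 3\right) \left(12 + \left(-1 + 4\right) \left(-3\right)\right) = - 184 \left(-29 + 39\right) \left(12 + 3 \left(-3\right)\right) = - 184 \cdot 10 \left(12 - 9\right) = - 184 \cdot 10 \cdot 3 = \left(-184\right) 30 = -5520$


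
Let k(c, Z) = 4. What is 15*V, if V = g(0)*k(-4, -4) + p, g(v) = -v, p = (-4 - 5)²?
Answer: 1215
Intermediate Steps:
p = 81 (p = (-9)² = 81)
V = 81 (V = -1*0*4 + 81 = 0*4 + 81 = 0 + 81 = 81)
15*V = 15*81 = 1215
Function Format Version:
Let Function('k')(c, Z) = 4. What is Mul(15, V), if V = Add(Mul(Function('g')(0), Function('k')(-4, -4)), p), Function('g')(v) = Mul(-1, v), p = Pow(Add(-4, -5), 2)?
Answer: 1215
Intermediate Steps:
p = 81 (p = Pow(-9, 2) = 81)
V = 81 (V = Add(Mul(Mul(-1, 0), 4), 81) = Add(Mul(0, 4), 81) = Add(0, 81) = 81)
Mul(15, V) = Mul(15, 81) = 1215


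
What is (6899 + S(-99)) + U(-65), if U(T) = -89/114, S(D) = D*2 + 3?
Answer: 764167/114 ≈ 6703.2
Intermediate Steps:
S(D) = 3 + 2*D (S(D) = 2*D + 3 = 3 + 2*D)
U(T) = -89/114 (U(T) = -89*1/114 = -89/114)
(6899 + S(-99)) + U(-65) = (6899 + (3 + 2*(-99))) - 89/114 = (6899 + (3 - 198)) - 89/114 = (6899 - 195) - 89/114 = 6704 - 89/114 = 764167/114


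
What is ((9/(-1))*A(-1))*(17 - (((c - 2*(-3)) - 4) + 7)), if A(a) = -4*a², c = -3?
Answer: 396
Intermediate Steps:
((9/(-1))*A(-1))*(17 - (((c - 2*(-3)) - 4) + 7)) = ((9/(-1))*(-4*(-1)²))*(17 - (((-3 - 2*(-3)) - 4) + 7)) = ((9*(-1))*(-4*1))*(17 - (((-3 + 6) - 4) + 7)) = (-9*(-4))*(17 - ((3 - 4) + 7)) = 36*(17 - (-1 + 7)) = 36*(17 - 1*6) = 36*(17 - 6) = 36*11 = 396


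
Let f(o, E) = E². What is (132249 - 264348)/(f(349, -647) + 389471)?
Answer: -44033/269360 ≈ -0.16347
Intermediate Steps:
(132249 - 264348)/(f(349, -647) + 389471) = (132249 - 264348)/((-647)² + 389471) = -132099/(418609 + 389471) = -132099/808080 = -132099*1/808080 = -44033/269360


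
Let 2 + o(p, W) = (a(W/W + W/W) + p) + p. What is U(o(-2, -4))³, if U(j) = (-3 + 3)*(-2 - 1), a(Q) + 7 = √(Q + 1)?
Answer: 0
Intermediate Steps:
a(Q) = -7 + √(1 + Q) (a(Q) = -7 + √(Q + 1) = -7 + √(1 + Q))
o(p, W) = -9 + √3 + 2*p (o(p, W) = -2 + (((-7 + √(1 + (W/W + W/W))) + p) + p) = -2 + (((-7 + √(1 + (1 + 1))) + p) + p) = -2 + (((-7 + √(1 + 2)) + p) + p) = -2 + (((-7 + √3) + p) + p) = -2 + ((-7 + p + √3) + p) = -2 + (-7 + √3 + 2*p) = -9 + √3 + 2*p)
U(j) = 0 (U(j) = 0*(-3) = 0)
U(o(-2, -4))³ = 0³ = 0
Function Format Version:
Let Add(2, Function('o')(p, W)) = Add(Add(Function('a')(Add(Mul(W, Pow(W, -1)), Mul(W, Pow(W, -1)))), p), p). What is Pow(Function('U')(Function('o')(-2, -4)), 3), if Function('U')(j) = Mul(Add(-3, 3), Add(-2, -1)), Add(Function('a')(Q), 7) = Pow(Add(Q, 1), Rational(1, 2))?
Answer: 0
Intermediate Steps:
Function('a')(Q) = Add(-7, Pow(Add(1, Q), Rational(1, 2))) (Function('a')(Q) = Add(-7, Pow(Add(Q, 1), Rational(1, 2))) = Add(-7, Pow(Add(1, Q), Rational(1, 2))))
Function('o')(p, W) = Add(-9, Pow(3, Rational(1, 2)), Mul(2, p)) (Function('o')(p, W) = Add(-2, Add(Add(Add(-7, Pow(Add(1, Add(Mul(W, Pow(W, -1)), Mul(W, Pow(W, -1)))), Rational(1, 2))), p), p)) = Add(-2, Add(Add(Add(-7, Pow(Add(1, Add(1, 1)), Rational(1, 2))), p), p)) = Add(-2, Add(Add(Add(-7, Pow(Add(1, 2), Rational(1, 2))), p), p)) = Add(-2, Add(Add(Add(-7, Pow(3, Rational(1, 2))), p), p)) = Add(-2, Add(Add(-7, p, Pow(3, Rational(1, 2))), p)) = Add(-2, Add(-7, Pow(3, Rational(1, 2)), Mul(2, p))) = Add(-9, Pow(3, Rational(1, 2)), Mul(2, p)))
Function('U')(j) = 0 (Function('U')(j) = Mul(0, -3) = 0)
Pow(Function('U')(Function('o')(-2, -4)), 3) = Pow(0, 3) = 0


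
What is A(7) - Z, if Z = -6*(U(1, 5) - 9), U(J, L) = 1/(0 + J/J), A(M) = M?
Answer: -41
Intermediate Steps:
U(J, L) = 1 (U(J, L) = 1/(0 + 1) = 1/1 = 1)
Z = 48 (Z = -6*(1 - 9) = -6*(-8) = 48)
A(7) - Z = 7 - 1*48 = 7 - 48 = -41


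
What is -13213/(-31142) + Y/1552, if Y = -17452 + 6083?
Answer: -166773411/24166192 ≈ -6.9011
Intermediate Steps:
Y = -11369
-13213/(-31142) + Y/1552 = -13213/(-31142) - 11369/1552 = -13213*(-1/31142) - 11369*1/1552 = 13213/31142 - 11369/1552 = -166773411/24166192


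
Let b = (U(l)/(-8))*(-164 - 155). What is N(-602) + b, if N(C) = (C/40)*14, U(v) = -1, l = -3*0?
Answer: -10023/40 ≈ -250.57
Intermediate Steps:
l = 0
N(C) = 7*C/20 (N(C) = (C*(1/40))*14 = (C/40)*14 = 7*C/20)
b = -319/8 (b = (-1/(-8))*(-164 - 155) = -⅛*(-1)*(-319) = (⅛)*(-319) = -319/8 ≈ -39.875)
N(-602) + b = (7/20)*(-602) - 319/8 = -2107/10 - 319/8 = -10023/40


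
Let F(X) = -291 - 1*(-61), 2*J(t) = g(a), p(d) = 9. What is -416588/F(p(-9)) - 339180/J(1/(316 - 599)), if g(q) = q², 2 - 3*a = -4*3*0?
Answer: -175317356/115 ≈ -1.5245e+6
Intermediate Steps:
a = ⅔ (a = ⅔ - (-4*3)*0/3 = ⅔ - (-4)*0 = ⅔ - ⅓*0 = ⅔ + 0 = ⅔ ≈ 0.66667)
J(t) = 2/9 (J(t) = (⅔)²/2 = (½)*(4/9) = 2/9)
F(X) = -230 (F(X) = -291 + 61 = -230)
-416588/F(p(-9)) - 339180/J(1/(316 - 599)) = -416588/(-230) - 339180/2/9 = -416588*(-1/230) - 339180*9/2 = 208294/115 - 1526310 = -175317356/115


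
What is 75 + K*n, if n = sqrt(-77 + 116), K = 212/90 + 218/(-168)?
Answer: 75 + 1333*sqrt(39)/1260 ≈ 81.607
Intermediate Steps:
K = 1333/1260 (K = 212*(1/90) + 218*(-1/168) = 106/45 - 109/84 = 1333/1260 ≈ 1.0579)
n = sqrt(39) ≈ 6.2450
75 + K*n = 75 + 1333*sqrt(39)/1260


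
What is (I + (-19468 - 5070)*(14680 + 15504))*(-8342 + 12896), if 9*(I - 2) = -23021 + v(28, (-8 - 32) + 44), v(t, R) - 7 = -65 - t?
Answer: -3372954516602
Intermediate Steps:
v(t, R) = -58 - t (v(t, R) = 7 + (-65 - t) = -58 - t)
I = -23089/9 (I = 2 + (-23021 + (-58 - 1*28))/9 = 2 + (-23021 + (-58 - 28))/9 = 2 + (-23021 - 86)/9 = 2 + (⅑)*(-23107) = 2 - 23107/9 = -23089/9 ≈ -2565.4)
(I + (-19468 - 5070)*(14680 + 15504))*(-8342 + 12896) = (-23089/9 + (-19468 - 5070)*(14680 + 15504))*(-8342 + 12896) = (-23089/9 - 24538*30184)*4554 = (-23089/9 - 740654992)*4554 = -6665918017/9*4554 = -3372954516602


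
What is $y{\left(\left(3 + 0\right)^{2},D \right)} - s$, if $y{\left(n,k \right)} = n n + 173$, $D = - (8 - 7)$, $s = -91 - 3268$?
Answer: $3613$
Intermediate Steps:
$s = -3359$ ($s = -91 - 3268 = -3359$)
$D = -1$ ($D = \left(-1\right) 1 = -1$)
$y{\left(n,k \right)} = 173 + n^{2}$ ($y{\left(n,k \right)} = n^{2} + 173 = 173 + n^{2}$)
$y{\left(\left(3 + 0\right)^{2},D \right)} - s = \left(173 + \left(\left(3 + 0\right)^{2}\right)^{2}\right) - -3359 = \left(173 + \left(3^{2}\right)^{2}\right) + 3359 = \left(173 + 9^{2}\right) + 3359 = \left(173 + 81\right) + 3359 = 254 + 3359 = 3613$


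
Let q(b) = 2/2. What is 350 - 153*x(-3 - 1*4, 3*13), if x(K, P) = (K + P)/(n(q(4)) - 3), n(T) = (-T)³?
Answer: 1574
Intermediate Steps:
q(b) = 1 (q(b) = 2*(½) = 1)
n(T) = -T³
x(K, P) = -K/4 - P/4 (x(K, P) = (K + P)/(-1*1³ - 3) = (K + P)/(-1*1 - 3) = (K + P)/(-1 - 3) = (K + P)/(-4) = (K + P)*(-¼) = -K/4 - P/4)
350 - 153*x(-3 - 1*4, 3*13) = 350 - 153*(-(-3 - 1*4)/4 - 3*13/4) = 350 - 153*(-(-3 - 4)/4 - ¼*39) = 350 - 153*(-¼*(-7) - 39/4) = 350 - 153*(7/4 - 39/4) = 350 - 153*(-8) = 350 + 1224 = 1574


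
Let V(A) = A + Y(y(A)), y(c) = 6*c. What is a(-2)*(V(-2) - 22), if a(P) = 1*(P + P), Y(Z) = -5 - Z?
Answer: 68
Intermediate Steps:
a(P) = 2*P (a(P) = 1*(2*P) = 2*P)
V(A) = -5 - 5*A (V(A) = A + (-5 - 6*A) = -5 - 5*A)
a(-2)*(V(-2) - 22) = (2*(-2))*((-5 - 5*(-2)) - 22) = -4*((-5 + 10) - 22) = -4*(5 - 22) = -4*(-17) = 68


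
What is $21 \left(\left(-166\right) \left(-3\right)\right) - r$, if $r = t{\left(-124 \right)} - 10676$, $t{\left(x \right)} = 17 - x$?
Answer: $20993$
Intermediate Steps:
$r = -10535$ ($r = \left(17 - -124\right) - 10676 = \left(17 + 124\right) - 10676 = 141 - 10676 = -10535$)
$21 \left(\left(-166\right) \left(-3\right)\right) - r = 21 \left(\left(-166\right) \left(-3\right)\right) - -10535 = 21 \cdot 498 + 10535 = 10458 + 10535 = 20993$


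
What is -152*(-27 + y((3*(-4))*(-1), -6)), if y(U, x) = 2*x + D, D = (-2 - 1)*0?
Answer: 5928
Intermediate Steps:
D = 0 (D = -3*0 = 0)
y(U, x) = 2*x (y(U, x) = 2*x + 0 = 2*x)
-152*(-27 + y((3*(-4))*(-1), -6)) = -152*(-27 + 2*(-6)) = -152*(-27 - 12) = -152*(-39) = 5928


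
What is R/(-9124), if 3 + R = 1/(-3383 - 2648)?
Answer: 9047/27513422 ≈ 0.00032882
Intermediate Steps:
R = -18094/6031 (R = -3 + 1/(-3383 - 2648) = -3 + 1/(-6031) = -3 - 1/6031 = -18094/6031 ≈ -3.0002)
R/(-9124) = -18094/6031/(-9124) = -18094/6031*(-1/9124) = 9047/27513422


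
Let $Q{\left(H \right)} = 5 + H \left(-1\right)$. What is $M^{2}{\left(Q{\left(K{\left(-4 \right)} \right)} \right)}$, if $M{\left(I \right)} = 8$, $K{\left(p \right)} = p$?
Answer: $64$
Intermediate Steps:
$Q{\left(H \right)} = 5 - H$
$M^{2}{\left(Q{\left(K{\left(-4 \right)} \right)} \right)} = 8^{2} = 64$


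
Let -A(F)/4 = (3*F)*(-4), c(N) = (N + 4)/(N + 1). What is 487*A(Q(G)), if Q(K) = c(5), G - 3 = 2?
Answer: 35064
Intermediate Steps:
c(N) = (4 + N)/(1 + N)
G = 5 (G = 3 + 2 = 5)
Q(K) = 3/2 (Q(K) = (4 + 5)/(1 + 5) = 9/6 = (1/6)*9 = 3/2)
A(F) = 48*F (A(F) = -4*3*F*(-4) = -(-48)*F = 48*F)
487*A(Q(G)) = 487*(48*(3/2)) = 487*72 = 35064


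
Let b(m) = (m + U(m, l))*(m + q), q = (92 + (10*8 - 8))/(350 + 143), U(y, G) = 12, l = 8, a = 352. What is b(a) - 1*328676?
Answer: -98810468/493 ≈ -2.0043e+5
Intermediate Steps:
q = 164/493 (q = (92 + (80 - 8))/493 = (92 + 72)*(1/493) = 164*(1/493) = 164/493 ≈ 0.33266)
b(m) = (12 + m)*(164/493 + m) (b(m) = (m + 12)*(m + 164/493) = (12 + m)*(164/493 + m))
b(a) - 1*328676 = (1968/493 + 352**2 + (6080/493)*352) - 1*328676 = (1968/493 + 123904 + 2140160/493) - 328676 = 63226800/493 - 328676 = -98810468/493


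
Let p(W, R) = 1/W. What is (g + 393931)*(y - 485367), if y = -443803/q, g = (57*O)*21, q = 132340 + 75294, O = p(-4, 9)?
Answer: -158679469851492487/830536 ≈ -1.9106e+11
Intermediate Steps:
O = -1/4 (O = 1/(-4) = -1/4 ≈ -0.25000)
q = 207634
g = -1197/4 (g = (57*(-1/4))*21 = -57/4*21 = -1197/4 ≈ -299.25)
y = -443803/207634 ≈ -2.1374
(g + 393931)*(y - 485367) = (-1197/4 + 393931)*(-443803/207634 - 485367) = (1574527/4)*(-100779135481/207634) = -158679469851492487/830536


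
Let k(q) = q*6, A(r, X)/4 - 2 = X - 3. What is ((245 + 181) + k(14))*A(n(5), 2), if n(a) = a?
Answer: 2040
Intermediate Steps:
A(r, X) = -4 + 4*X (A(r, X) = 8 + 4*(X - 3) = 8 + 4*(-3 + X) = 8 + (-12 + 4*X) = -4 + 4*X)
k(q) = 6*q
((245 + 181) + k(14))*A(n(5), 2) = ((245 + 181) + 6*14)*(-4 + 4*2) = (426 + 84)*(-4 + 8) = 510*4 = 2040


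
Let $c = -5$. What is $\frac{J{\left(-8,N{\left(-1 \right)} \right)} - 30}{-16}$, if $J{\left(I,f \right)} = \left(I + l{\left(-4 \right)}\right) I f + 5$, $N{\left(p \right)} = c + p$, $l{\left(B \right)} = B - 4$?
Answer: $\frac{793}{16} \approx 49.563$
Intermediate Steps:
$l{\left(B \right)} = -4 + B$ ($l{\left(B \right)} = B - 4 = -4 + B$)
$N{\left(p \right)} = -5 + p$
$J{\left(I,f \right)} = 5 + I f \left(-8 + I\right)$ ($J{\left(I,f \right)} = \left(I - 8\right) I f + 5 = \left(-8 + I\right) I f + 5 = I \left(-8 + I\right) f + 5 = I f \left(-8 + I\right) + 5 = 5 + I f \left(-8 + I\right)$)
$\frac{J{\left(-8,N{\left(-1 \right)} \right)} - 30}{-16} = \frac{\left(5 + \left(-5 - 1\right) \left(-8\right)^{2} - - 64 \left(-5 - 1\right)\right) - 30}{-16} = \left(\left(5 - 384 - \left(-64\right) \left(-6\right)\right) - 30\right) \left(- \frac{1}{16}\right) = \left(\left(5 - 384 - 384\right) - 30\right) \left(- \frac{1}{16}\right) = \left(-763 - 30\right) \left(- \frac{1}{16}\right) = \left(-793\right) \left(- \frac{1}{16}\right) = \frac{793}{16}$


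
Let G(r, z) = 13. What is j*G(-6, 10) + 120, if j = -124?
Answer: -1492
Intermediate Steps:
j*G(-6, 10) + 120 = -124*13 + 120 = -1612 + 120 = -1492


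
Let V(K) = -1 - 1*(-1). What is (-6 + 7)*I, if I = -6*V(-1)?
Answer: 0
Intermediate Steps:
V(K) = 0 (V(K) = -1 + 1 = 0)
I = 0 (I = -6*0 = 0)
(-6 + 7)*I = (-6 + 7)*0 = 1*0 = 0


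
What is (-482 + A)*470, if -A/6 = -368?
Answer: 811220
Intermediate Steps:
A = 2208 (A = -6*(-368) = 2208)
(-482 + A)*470 = (-482 + 2208)*470 = 1726*470 = 811220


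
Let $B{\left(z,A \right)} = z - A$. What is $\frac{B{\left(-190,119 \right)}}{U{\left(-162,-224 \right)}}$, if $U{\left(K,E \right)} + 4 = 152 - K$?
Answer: $- \frac{309}{310} \approx -0.99677$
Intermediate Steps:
$U{\left(K,E \right)} = 148 - K$ ($U{\left(K,E \right)} = -4 - \left(-152 + K\right) = 148 - K$)
$\frac{B{\left(-190,119 \right)}}{U{\left(-162,-224 \right)}} = \frac{-190 - 119}{148 - -162} = \frac{-190 - 119}{148 + 162} = - \frac{309}{310}$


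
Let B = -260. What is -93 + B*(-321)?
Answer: 83367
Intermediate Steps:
-93 + B*(-321) = -93 - 260*(-321) = -93 + 83460 = 83367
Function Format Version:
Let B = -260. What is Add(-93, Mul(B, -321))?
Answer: 83367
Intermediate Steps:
Add(-93, Mul(B, -321)) = Add(-93, Mul(-260, -321)) = Add(-93, 83460) = 83367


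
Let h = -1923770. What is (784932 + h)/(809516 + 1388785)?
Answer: -1138838/2198301 ≈ -0.51805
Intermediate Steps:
(784932 + h)/(809516 + 1388785) = (784932 - 1923770)/(809516 + 1388785) = -1138838/2198301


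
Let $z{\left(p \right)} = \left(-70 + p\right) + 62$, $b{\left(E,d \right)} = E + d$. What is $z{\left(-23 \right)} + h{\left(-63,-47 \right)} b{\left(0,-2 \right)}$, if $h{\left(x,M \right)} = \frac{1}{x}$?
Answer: $- \frac{1951}{63} \approx -30.968$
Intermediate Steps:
$z{\left(p \right)} = -8 + p$
$z{\left(-23 \right)} + h{\left(-63,-47 \right)} b{\left(0,-2 \right)} = \left(-8 - 23\right) + \frac{0 - 2}{-63} = -31 - - \frac{2}{63} = -31 + \frac{2}{63} = - \frac{1951}{63}$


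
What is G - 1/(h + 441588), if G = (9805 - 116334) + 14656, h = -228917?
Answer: -19538722784/212671 ≈ -91873.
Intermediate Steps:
G = -91873 (G = -106529 + 14656 = -91873)
G - 1/(h + 441588) = -91873 - 1/(-228917 + 441588) = -91873 - 1/212671 = -19538722784/212671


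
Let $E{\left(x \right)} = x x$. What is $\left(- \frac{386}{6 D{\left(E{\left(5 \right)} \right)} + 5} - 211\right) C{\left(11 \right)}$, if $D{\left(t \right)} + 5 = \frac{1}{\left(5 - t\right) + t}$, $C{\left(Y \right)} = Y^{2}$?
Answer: $- \frac{2804659}{119} \approx -23569.0$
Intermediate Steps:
$E{\left(x \right)} = x^{2}$
$D{\left(t \right)} = - \frac{24}{5}$ ($D{\left(t \right)} = -5 + \frac{1}{\left(5 - t\right) + t} = -5 + \frac{1}{5} = - \frac{24}{5}$)
$\left(- \frac{386}{6 D{\left(E{\left(5 \right)} \right)} + 5} - 211\right) C{\left(11 \right)} = \left(- \frac{386}{6 \left(- \frac{24}{5}\right) + 5} - 211\right) 11^{2} = \left(- \frac{386}{- \frac{144}{5} + 5} - 211\right) 121 = \left(- \frac{386}{- \frac{119}{5}} - 211\right) 121 = \left(\left(-386\right) \left(- \frac{5}{119}\right) - 211\right) 121 = \left(\frac{1930}{119} - 211\right) 121 = \left(- \frac{23179}{119}\right) 121 = - \frac{2804659}{119}$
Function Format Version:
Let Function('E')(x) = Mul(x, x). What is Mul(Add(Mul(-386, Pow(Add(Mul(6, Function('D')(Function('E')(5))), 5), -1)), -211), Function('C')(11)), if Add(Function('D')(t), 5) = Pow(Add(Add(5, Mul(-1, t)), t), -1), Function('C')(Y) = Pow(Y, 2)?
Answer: Rational(-2804659, 119) ≈ -23569.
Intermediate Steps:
Function('E')(x) = Pow(x, 2)
Function('D')(t) = Rational(-24, 5) (Function('D')(t) = Add(-5, Pow(Add(Add(5, Mul(-1, t)), t), -1)) = Add(-5, Pow(5, -1)) = Add(-5, Rational(1, 5)) = Rational(-24, 5))
Mul(Add(Mul(-386, Pow(Add(Mul(6, Function('D')(Function('E')(5))), 5), -1)), -211), Function('C')(11)) = Mul(Add(Mul(-386, Pow(Add(Mul(6, Rational(-24, 5)), 5), -1)), -211), Pow(11, 2)) = Mul(Add(Mul(-386, Pow(Add(Rational(-144, 5), 5), -1)), -211), 121) = Mul(Add(Mul(-386, Pow(Rational(-119, 5), -1)), -211), 121) = Mul(Add(Mul(-386, Rational(-5, 119)), -211), 121) = Mul(Add(Rational(1930, 119), -211), 121) = Mul(Rational(-23179, 119), 121) = Rational(-2804659, 119)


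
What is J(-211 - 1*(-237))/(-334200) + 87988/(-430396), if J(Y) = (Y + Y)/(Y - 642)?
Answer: -1132113800813/5537776213200 ≈ -0.20443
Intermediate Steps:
J(Y) = 2*Y/(-642 + Y) (J(Y) = (2*Y)/(-642 + Y) = 2*Y/(-642 + Y))
J(-211 - 1*(-237))/(-334200) + 87988/(-430396) = (2*(-211 - 1*(-237))/(-642 + (-211 - 1*(-237))))/(-334200) + 87988/(-430396) = (2*(-211 + 237)/(-642 + (-211 + 237)))*(-1/334200) + 87988*(-1/430396) = (2*26/(-642 + 26))*(-1/334200) - 21997/107599 = (2*26/(-616))*(-1/334200) - 21997/107599 = (2*26*(-1/616))*(-1/334200) - 21997/107599 = -13/154*(-1/334200) - 21997/107599 = 13/51466800 - 21997/107599 = -1132113800813/5537776213200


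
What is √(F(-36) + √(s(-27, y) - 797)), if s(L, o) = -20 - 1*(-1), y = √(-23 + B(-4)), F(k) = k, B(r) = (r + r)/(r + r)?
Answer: 2*√(-9 + I*√51) ≈ 2.2312 + 6.4014*I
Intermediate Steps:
B(r) = 1 (B(r) = (2*r)/((2*r)) = (2*r)*(1/(2*r)) = 1)
y = I*√22 (y = √(-23 + 1) = √(-22) = I*√22 ≈ 4.6904*I)
s(L, o) = -19 (s(L, o) = -20 + 1 = -19)
√(F(-36) + √(s(-27, y) - 797)) = √(-36 + √(-19 - 797)) = √(-36 + √(-816)) = √(-36 + 4*I*√51)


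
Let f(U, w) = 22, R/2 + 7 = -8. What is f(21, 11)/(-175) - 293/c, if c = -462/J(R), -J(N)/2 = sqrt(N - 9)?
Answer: -22/175 - 293*I*sqrt(39)/231 ≈ -0.12571 - 7.9211*I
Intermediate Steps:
R = -30 (R = -14 + 2*(-8) = -14 - 16 = -30)
J(N) = -2*sqrt(-9 + N) (J(N) = -2*sqrt(N - 9) = -2*sqrt(-9 + N))
c = -77*I*sqrt(39)/13 (c = -462*(-1/(2*sqrt(-9 - 30))) = -462*I*sqrt(39)/78 = -77*I*sqrt(39)/13 ≈ -36.99*I)
f(21, 11)/(-175) - 293/c = 22/(-175) - 293*I*sqrt(39)/231 = 22*(-1/175) - 293*I*sqrt(39)/231 = -22/175 - 293*I*sqrt(39)/231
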